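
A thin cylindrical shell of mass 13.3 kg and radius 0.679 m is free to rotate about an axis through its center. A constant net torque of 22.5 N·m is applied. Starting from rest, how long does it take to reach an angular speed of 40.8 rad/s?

I = MR² = (13.3)(0.679)² = 6.132 kg·m².
α = τ/I = 22.5/6.132 = 3.669 rad/s².
ω = αt ⇒ t = ω/α = 40.8/3.669 = 11.12 s.

t ≈ 11.1 s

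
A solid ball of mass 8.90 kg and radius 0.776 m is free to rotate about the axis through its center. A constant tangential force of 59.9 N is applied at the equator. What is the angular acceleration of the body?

I = (2/5)MR² = (2/5)(8.90)(0.776)² = 2.144 kg·m².
τ = F R = (59.9)(0.776) = 46.48 N·m.
From τ = Iα: α = 46.48/2.144 = 21.68 rad/s².

α ≈ 21.7 rad/s²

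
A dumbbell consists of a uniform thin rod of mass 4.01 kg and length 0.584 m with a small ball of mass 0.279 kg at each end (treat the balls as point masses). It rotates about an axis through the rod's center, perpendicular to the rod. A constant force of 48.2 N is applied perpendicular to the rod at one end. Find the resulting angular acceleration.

I_rod = (1/12)ML² = (1/12)(4.01)(0.584)² = 0.1140 kg·m².
I_balls = 2·m·(L/2)² = 2(0.279)(0.2920)² = 0.04758 kg·m².
Total I = 0.1615 kg·m².
τ = F·(L/2) = (48.2)(0.292) = 14.07 N·m.
α = τ/I = 14.07/0.1615 = 87.12 rad/s².

α ≈ 87.1 rad/s²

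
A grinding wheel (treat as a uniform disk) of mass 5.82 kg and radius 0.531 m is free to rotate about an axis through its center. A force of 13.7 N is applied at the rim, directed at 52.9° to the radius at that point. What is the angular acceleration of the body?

I = ½MR² = (1/2)(5.82)(0.531)² = 0.8205 kg·m².
Only the tangential component produces torque: τ = F R sinθ = (13.7)(0.531) sin 52.9° = 5.802 N·m.
Newton's second law for rotation, τ = Iα, gives α = τ/I = 5.802/0.8205 = 7.071 rad/s².

α ≈ 7.07 rad/s²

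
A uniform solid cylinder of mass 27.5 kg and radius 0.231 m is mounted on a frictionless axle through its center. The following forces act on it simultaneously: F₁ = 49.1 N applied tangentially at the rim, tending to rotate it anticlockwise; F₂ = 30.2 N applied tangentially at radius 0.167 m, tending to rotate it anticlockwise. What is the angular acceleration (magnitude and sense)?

I = ½MR² = (1/2)(27.5)(0.231)² = 0.7337 kg·m².
Taking anticlockwise as positive: τ₁ = +(49.1)(0.231) = +11.34 N·m; τ₂ = +(30.2)(0.167) = +5.043 N·m.
Net torque τ = 16.39 N·m.
α = τ/I = 16.39/0.7337 = 22.33 rad/s².

α ≈ 22.3 rad/s², anticlockwise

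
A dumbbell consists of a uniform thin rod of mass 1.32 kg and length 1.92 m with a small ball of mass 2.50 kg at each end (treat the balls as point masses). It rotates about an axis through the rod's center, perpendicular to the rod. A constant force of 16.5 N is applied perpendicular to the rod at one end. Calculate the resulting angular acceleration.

α ≈ 3.16 rad/s²

I_rod = (1/12)ML² = (1/12)(1.32)(1.92)² = 0.4055 kg·m².
I_balls = 2·m·(L/2)² = 2(2.50)(0.9600)² = 4.608 kg·m².
Total I = 5.014 kg·m².
τ = F·(L/2) = (16.5)(0.960) = 15.84 N·m.
α = τ/I = 15.84/5.014 = 3.159 rad/s².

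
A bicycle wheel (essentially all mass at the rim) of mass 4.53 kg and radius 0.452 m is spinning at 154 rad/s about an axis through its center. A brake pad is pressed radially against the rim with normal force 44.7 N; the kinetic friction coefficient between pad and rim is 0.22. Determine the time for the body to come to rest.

I = MR² = (4.53)(0.452)² = 0.9255 kg·m².
Friction force f = μN = (0.22)(44.7) = 9.834 N at the rim; torque magnitude τ = fR = 4.445 N·m, opposing ω.
|α| = τ/I = 4.445/0.9255 = 4.803 rad/s² (deceleration).
0 = ω₀ − |α|t ⇒ t = ω₀/|α| = 154/4.803 = 32.06 s.

t ≈ 32.1 s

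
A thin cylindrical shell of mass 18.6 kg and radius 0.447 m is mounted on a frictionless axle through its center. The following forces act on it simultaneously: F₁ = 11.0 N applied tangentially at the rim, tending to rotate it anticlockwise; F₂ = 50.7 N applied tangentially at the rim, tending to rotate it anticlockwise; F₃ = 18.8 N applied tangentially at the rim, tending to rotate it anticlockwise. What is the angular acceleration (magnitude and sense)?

α ≈ 9.68 rad/s², anticlockwise

I = MR² = (18.6)(0.447)² = 3.716 kg·m².
Taking anticlockwise as positive: τ₁ = +(11.0)(0.447) = +4.917 N·m; τ₂ = +(50.7)(0.447) = +22.66 N·m; τ₃ = +(18.8)(0.447) = +8.404 N·m.
Net torque τ = 35.98 N·m.
α = τ/I = 35.98/3.716 = 9.682 rad/s².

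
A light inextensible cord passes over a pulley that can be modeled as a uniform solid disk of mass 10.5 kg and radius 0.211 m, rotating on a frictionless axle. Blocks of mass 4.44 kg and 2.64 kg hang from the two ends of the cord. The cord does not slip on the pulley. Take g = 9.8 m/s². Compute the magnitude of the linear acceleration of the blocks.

I = ½MR² = (1/2)(10.5)(0.211)² = 0.2337 kg·m².
Heavier block: m₁g − T₁ = m₁a. Lighter block: T₂ − m₂g = m₂a.
Pulley: (T₁ − T₂)R = Iα = I(a/R), so T₁ − T₂ = (I/R²)a = (1/2)M_p a = 5.250·a.
Adding the three: (m₁ − m₂)g = (m₁ + m₂ + 5.250)a, so a = (4.44 − 2.64)(9.8)/(4.44 + 2.64 + 5.250) = 1.431 m/s².

a ≈ 1.43 m/s²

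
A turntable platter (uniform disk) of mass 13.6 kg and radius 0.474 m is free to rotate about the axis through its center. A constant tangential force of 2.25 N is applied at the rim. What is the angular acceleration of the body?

α ≈ 0.698 rad/s²

I = ½MR² = (1/2)(13.6)(0.474)² = 1.528 kg·m².
τ = F R = (2.25)(0.474) = 1.067 N·m.
From τ = Iα: α = 1.067/1.528 = 0.6981 rad/s².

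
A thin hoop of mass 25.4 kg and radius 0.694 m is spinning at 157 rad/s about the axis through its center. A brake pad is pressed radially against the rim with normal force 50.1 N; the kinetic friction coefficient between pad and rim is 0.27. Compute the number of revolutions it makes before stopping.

≈ 2560 revolutions

I = MR² = (25.4)(0.694)² = 12.23 kg·m².
Friction force f = μN = (0.27)(50.1) = 13.53 N at the rim; torque magnitude τ = fR = 9.388 N·m, opposing ω.
|α| = τ/I = 9.388/12.23 = 0.7674 rad/s² (deceleration).
ω² = ω₀² − 2|α|θ with ω = 0 ⇒ θ = ω₀²/(2|α|) = 16060 rad = 2556 rev.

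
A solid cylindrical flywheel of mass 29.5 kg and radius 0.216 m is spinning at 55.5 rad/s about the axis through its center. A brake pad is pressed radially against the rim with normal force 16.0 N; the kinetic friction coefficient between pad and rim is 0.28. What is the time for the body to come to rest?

t ≈ 39.5 s

I = ½MR² = (1/2)(29.5)(0.216)² = 0.6882 kg·m².
Friction force f = μN = (0.28)(16.0) = 4.480 N at the rim; torque magnitude τ = fR = 0.9677 N·m, opposing ω.
|α| = τ/I = 0.9677/0.6882 = 1.406 rad/s² (deceleration).
0 = ω₀ − |α|t ⇒ t = ω₀/|α| = 55.5/1.406 = 39.47 s.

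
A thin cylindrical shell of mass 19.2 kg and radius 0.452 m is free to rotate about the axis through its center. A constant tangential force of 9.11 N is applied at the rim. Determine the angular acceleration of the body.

α ≈ 1.05 rad/s²

I = MR² = (19.2)(0.452)² = 3.923 kg·m².
τ = F R = (9.11)(0.452) = 4.118 N·m.
From τ = Iα: α = 4.118/3.923 = 1.050 rad/s².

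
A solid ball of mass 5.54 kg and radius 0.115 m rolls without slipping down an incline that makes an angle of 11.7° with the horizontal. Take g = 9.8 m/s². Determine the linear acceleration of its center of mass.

a ≈ 1.42 m/s²

Translation along the incline: Mg sinθ − f = Ma.
Rotation about the center: fR = Iα with I = (2/5)MR². No-slip gives a = αR, so f = (I/R²)a = (2/5)M a.
Substituting: Mg sinθ = (1 + 0.4000)Ma, so a = g sinθ/(1 + 0.4000) = (9.8) sin 11.7° / 1.400 = 1.420 m/s².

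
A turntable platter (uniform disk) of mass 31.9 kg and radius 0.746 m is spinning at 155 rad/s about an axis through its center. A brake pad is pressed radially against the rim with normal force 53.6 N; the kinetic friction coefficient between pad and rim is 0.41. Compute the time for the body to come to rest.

t ≈ 83.9 s

I = ½MR² = (1/2)(31.9)(0.746)² = 8.876 kg·m².
Friction force f = μN = (0.41)(53.6) = 21.98 N at the rim; torque magnitude τ = fR = 16.39 N·m, opposing ω.
|α| = τ/I = 16.39/8.876 = 1.847 rad/s² (deceleration).
0 = ω₀ − |α|t ⇒ t = ω₀/|α| = 155/1.847 = 83.92 s.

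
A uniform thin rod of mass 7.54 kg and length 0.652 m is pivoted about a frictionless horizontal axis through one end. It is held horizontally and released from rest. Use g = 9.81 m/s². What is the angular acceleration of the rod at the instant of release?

α ≈ 22.6 rad/s²

About the pivot, I = (1/3)ML² = (1/3)(7.54)(0.652)² = 1.068 kg·m².
The weight acts at the center, a distance L/2 = 0.3260 m from the pivot; τ = Mg(L/2) = 24.11 N·m.
α = τ/I = 24.11/1.068 = 22.57 rad/s².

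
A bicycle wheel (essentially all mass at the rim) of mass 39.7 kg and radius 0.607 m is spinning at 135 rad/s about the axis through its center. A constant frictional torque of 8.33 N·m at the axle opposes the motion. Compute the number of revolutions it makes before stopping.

≈ 2550 revolutions

I = MR² = (39.7)(0.607)² = 14.63 kg·m².
The net torque has magnitude 8.33 N·m, opposing ω.
|α| = τ/I = 8.330/14.63 = 0.5695 rad/s² (deceleration).
ω² = ω₀² − 2|α|θ with ω = 0 ⇒ θ = ω₀²/(2|α|) = 16000 rad = 2547 rev.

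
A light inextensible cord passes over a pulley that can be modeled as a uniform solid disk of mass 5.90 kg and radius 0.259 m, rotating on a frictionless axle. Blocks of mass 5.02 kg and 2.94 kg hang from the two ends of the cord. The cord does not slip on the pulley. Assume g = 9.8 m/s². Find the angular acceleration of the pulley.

α ≈ 7.21 rad/s²

I = ½MR² = (1/2)(5.90)(0.259)² = 0.1979 kg·m².
Heavier block: m₁g − T₁ = m₁a. Lighter block: T₂ − m₂g = m₂a.
Pulley: (T₁ − T₂)R = Iα = I(a/R), so T₁ − T₂ = (I/R²)a = (1/2)M_p a = 2.950·a.
Adding the three: (m₁ − m₂)g = (m₁ + m₂ + 2.950)a, so a = (5.02 − 2.94)(9.8)/(5.02 + 2.94 + 2.950) = 1.868 m/s².
α = a/R = 1.868/0.259 = 7.214 rad/s².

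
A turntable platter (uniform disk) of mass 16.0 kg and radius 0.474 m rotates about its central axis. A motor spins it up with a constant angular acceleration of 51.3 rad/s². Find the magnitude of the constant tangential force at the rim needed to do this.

F ≈ 195 N

I = ½MR² = (1/2)(16.0)(0.474)² = 1.797 kg·m².
The required torque is τ = Iα = (1.797)(51.30) = 92.21 N·m.
A tangential force at the rim gives τ = FR, so F = τ/R = 92.21/0.474 = 194.5 N.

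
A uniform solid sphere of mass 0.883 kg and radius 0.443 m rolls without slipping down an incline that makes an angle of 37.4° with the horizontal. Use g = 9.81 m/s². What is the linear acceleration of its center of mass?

a ≈ 4.26 m/s²

Translation along the incline: Mg sinθ − f = Ma.
Rotation about the center: fR = Iα with I = (2/5)MR². No-slip gives a = αR, so f = (I/R²)a = (2/5)M a.
Substituting: Mg sinθ = (1 + 0.4000)Ma, so a = g sinθ/(1 + 0.4000) = (9.81) sin 37.4° / 1.400 = 4.256 m/s².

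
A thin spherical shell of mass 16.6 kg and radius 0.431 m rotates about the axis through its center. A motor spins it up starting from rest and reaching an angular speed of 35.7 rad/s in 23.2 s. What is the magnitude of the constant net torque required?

τ ≈ 3.16 N·m

I = (2/3)MR² = (2/3)(16.6)(0.431)² = 2.056 kg·m².
α = Δω/Δt = (35.7 − 0)/23.2 = 1.539 rad/s².
τ = Iα = (2.056)(1.539) = 3.163 N·m.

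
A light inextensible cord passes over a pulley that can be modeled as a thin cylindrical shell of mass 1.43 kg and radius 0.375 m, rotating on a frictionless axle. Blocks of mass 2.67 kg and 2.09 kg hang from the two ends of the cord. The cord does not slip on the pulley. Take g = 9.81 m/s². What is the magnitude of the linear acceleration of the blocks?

a ≈ 0.919 m/s²

I = MR² = (1.43)(0.375)² = 0.2011 kg·m².
Heavier block: m₁g − T₁ = m₁a. Lighter block: T₂ − m₂g = m₂a.
Pulley: (T₁ − T₂)R = Iα = I(a/R), so T₁ − T₂ = (I/R²)a = 1·M_p a = 1.430·a.
Adding the three: (m₁ − m₂)g = (m₁ + m₂ + 1.430)a, so a = (2.67 − 2.09)(9.81)/(2.67 + 2.09 + 1.430) = 0.9192 m/s².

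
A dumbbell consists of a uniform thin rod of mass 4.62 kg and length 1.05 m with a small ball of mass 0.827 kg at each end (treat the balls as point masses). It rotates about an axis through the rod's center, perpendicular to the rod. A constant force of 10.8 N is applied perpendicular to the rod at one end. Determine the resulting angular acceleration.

α ≈ 6.44 rad/s²

I_rod = (1/12)ML² = (1/12)(4.62)(1.05)² = 0.4245 kg·m².
I_balls = 2·m·(L/2)² = 2(0.827)(0.5250)² = 0.4559 kg·m².
Total I = 0.8803 kg·m².
τ = F·(L/2) = (10.8)(0.525) = 5.670 N·m.
α = τ/I = 5.670/0.8803 = 6.441 rad/s².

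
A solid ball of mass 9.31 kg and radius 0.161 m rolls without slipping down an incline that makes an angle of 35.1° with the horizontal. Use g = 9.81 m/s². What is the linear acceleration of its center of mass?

a ≈ 4.03 m/s²

Translation along the incline: Mg sinθ − f = Ma.
Rotation about the center: fR = Iα with I = (2/5)MR². No-slip gives a = αR, so f = (I/R²)a = (2/5)M a.
Substituting: Mg sinθ = (1 + 0.4000)Ma, so a = g sinθ/(1 + 0.4000) = (9.81) sin 35.1° / 1.400 = 4.029 m/s².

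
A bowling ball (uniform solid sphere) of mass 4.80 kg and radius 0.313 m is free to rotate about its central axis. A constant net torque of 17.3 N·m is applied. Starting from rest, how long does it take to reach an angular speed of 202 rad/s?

t ≈ 2.20 s

I = (2/5)MR² = (2/5)(4.80)(0.313)² = 0.1881 kg·m².
α = τ/I = 17.3/0.1881 = 91.97 rad/s².
ω = αt ⇒ t = ω/α = 202/91.97 = 2.196 s.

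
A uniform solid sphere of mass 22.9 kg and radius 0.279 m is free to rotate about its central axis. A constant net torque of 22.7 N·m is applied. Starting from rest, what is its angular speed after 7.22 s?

I = (2/5)MR² = (2/5)(22.9)(0.279)² = 0.7130 kg·m².
α = τ/I = 22.7/0.7130 = 31.84 rad/s².
ω = ω₀ + αt = 0 + (31.84)(7.22) = 229.9 rad/s.

ω ≈ 230 rad/s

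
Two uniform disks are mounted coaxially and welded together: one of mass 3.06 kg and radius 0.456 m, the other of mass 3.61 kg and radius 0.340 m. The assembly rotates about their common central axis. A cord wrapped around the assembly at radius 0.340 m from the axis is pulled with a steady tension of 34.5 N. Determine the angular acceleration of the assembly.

α ≈ 22.3 rad/s²

I = ½M₁R₁² + ½M₂R₂² = ½(3.06)(0.456)² + ½(3.61)(0.340)² = 0.5268 kg·m².
τ = F r = (34.5)(0.340) = 11.73 N·m.
α = τ/I = 11.73/0.5268 = 22.27 rad/s².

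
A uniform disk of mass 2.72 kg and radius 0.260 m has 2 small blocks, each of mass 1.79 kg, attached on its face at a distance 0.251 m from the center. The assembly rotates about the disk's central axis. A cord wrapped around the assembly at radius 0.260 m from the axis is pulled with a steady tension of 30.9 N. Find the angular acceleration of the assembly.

α ≈ 25.3 rad/s²

I_disk = ½MR² = ½(2.72)(0.260)² = 0.09194 kg·m².
I_blocks = 2·m·r² = 2(1.79)(0.251)² = 0.2255 kg·m².
Total I = 0.3175 kg·m².
τ = F r = (30.9)(0.260) = 8.034 N·m.
α = τ/I = 8.034/0.3175 = 25.31 rad/s².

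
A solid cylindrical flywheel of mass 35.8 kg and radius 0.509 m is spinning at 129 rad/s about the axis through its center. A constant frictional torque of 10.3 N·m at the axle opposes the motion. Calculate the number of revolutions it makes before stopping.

≈ 596 revolutions

I = ½MR² = (1/2)(35.8)(0.509)² = 4.638 kg·m².
The net torque has magnitude 10.3 N·m, opposing ω.
|α| = τ/I = 10.30/4.638 = 2.221 rad/s² (deceleration).
ω² = ω₀² − 2|α|θ with ω = 0 ⇒ θ = ω₀²/(2|α|) = 3746 rad = 596.2 rev.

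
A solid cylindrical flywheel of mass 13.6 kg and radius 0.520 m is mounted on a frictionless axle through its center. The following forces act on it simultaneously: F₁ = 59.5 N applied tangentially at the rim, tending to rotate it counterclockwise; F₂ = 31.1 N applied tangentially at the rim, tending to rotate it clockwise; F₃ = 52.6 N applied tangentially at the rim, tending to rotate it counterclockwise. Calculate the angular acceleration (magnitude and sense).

I = ½MR² = (1/2)(13.6)(0.520)² = 1.839 kg·m².
Taking counterclockwise as positive: τ₁ = +(59.5)(0.520) = +30.94 N·m; τ₂ = −(31.1)(0.520) = −16.17 N·m; τ₃ = +(52.6)(0.520) = +27.35 N·m.
Net torque τ = 42.12 N·m.
α = τ/I = 42.12/1.839 = 22.91 rad/s².

α ≈ 22.9 rad/s², counterclockwise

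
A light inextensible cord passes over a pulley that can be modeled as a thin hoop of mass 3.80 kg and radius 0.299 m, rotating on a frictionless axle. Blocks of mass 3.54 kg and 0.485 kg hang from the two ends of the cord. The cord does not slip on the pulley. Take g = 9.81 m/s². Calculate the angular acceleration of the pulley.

I = MR² = (3.80)(0.299)² = 0.3397 kg·m².
Heavier block: m₁g − T₁ = m₁a. Lighter block: T₂ − m₂g = m₂a.
Pulley: (T₁ − T₂)R = Iα = I(a/R), so T₁ − T₂ = (I/R²)a = 1·M_p a = 3.800·a.
Adding the three: (m₁ − m₂)g = (m₁ + m₂ + 3.800)a, so a = (3.54 − 0.485)(9.81)/(3.54 + 0.485 + 3.800) = 3.830 m/s².
α = a/R = 3.830/0.299 = 12.81 rad/s².

α ≈ 12.8 rad/s²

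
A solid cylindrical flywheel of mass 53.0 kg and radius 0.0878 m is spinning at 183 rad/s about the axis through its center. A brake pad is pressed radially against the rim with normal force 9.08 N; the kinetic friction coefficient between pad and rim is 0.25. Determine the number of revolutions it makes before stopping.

≈ 2730 revolutions

I = ½MR² = (1/2)(53.0)(0.0878)² = 0.2043 kg·m².
Friction force f = μN = (0.25)(9.08) = 2.270 N at the rim; torque magnitude τ = fR = 0.1993 N·m, opposing ω.
|α| = τ/I = 0.1993/0.2043 = 0.9756 rad/s² (deceleration).
ω² = ω₀² − 2|α|θ with ω = 0 ⇒ θ = ω₀²/(2|α|) = 17160 rad = 2732 rev.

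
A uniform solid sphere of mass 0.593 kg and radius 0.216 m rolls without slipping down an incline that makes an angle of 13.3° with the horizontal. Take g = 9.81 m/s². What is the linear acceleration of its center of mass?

Translation along the incline: Mg sinθ − f = Ma.
Rotation about the center: fR = Iα with I = (2/5)MR². No-slip gives a = αR, so f = (I/R²)a = (2/5)M a.
Substituting: Mg sinθ = (1 + 0.4000)Ma, so a = g sinθ/(1 + 0.4000) = (9.81) sin 13.3° / 1.400 = 1.612 m/s².

a ≈ 1.61 m/s²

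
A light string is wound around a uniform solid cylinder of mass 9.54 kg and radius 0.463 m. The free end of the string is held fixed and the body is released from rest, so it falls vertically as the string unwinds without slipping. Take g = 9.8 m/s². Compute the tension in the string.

Translation: Mg − T = Ma. Rotation about the center: TR = Iα with I = ½MR².
With a = αR: T = (I/R²)a = (1/2)M a, so Mg = (1 + 0.5000)Ma.
a = g/(1 + 0.5000) = 9.8/1.500 = 6.533 m/s².
T = 0.5000·M·a = (0.5000)(9.54)(6.533) = 31.16 N.

T ≈ 31.2 N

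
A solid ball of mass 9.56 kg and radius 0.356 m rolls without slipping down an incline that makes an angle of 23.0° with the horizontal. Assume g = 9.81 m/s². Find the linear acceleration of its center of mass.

a ≈ 2.74 m/s²

Translation along the incline: Mg sinθ − f = Ma.
Rotation about the center: fR = Iα with I = (2/5)MR². No-slip gives a = αR, so f = (I/R²)a = (2/5)M a.
Substituting: Mg sinθ = (1 + 0.4000)Ma, so a = g sinθ/(1 + 0.4000) = (9.81) sin 23.0° / 1.400 = 2.738 m/s².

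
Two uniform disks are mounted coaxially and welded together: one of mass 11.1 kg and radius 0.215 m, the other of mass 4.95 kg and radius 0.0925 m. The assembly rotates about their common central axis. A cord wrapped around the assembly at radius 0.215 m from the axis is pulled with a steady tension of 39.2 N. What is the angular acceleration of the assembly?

α ≈ 30.3 rad/s²

I = ½M₁R₁² + ½M₂R₂² = ½(11.1)(0.215)² + ½(4.95)(0.0925)² = 0.2777 kg·m².
τ = F r = (39.2)(0.215) = 8.428 N·m.
α = τ/I = 8.428/0.2777 = 30.35 rad/s².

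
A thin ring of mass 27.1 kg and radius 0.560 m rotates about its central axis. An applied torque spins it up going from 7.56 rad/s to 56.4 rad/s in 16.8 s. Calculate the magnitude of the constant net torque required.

I = MR² = (27.1)(0.560)² = 8.499 kg·m².
α = Δω/Δt = (56.4 − 7.56)/16.8 = 2.907 rad/s².
τ = Iα = (8.499)(2.907) = 24.71 N·m.

τ ≈ 24.7 N·m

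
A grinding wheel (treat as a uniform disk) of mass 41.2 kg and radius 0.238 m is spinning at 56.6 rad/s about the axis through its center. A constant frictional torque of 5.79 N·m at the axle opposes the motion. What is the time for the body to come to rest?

I = ½MR² = (1/2)(41.2)(0.238)² = 1.167 kg·m².
The net torque has magnitude 5.79 N·m, opposing ω.
|α| = τ/I = 5.790/1.167 = 4.962 rad/s² (deceleration).
0 = ω₀ − |α|t ⇒ t = ω₀/|α| = 56.6/4.962 = 11.41 s.

t ≈ 11.4 s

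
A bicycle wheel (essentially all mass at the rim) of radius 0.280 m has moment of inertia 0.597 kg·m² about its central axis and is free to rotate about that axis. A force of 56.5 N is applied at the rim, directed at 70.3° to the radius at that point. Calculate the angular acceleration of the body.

Only the tangential component produces torque: τ = F R sinθ = (56.5)(0.280) sin 70.3° = 14.89 N·m.
From τ = Iα: α = 14.89/0.5970 = 24.95 rad/s².

α ≈ 24.9 rad/s²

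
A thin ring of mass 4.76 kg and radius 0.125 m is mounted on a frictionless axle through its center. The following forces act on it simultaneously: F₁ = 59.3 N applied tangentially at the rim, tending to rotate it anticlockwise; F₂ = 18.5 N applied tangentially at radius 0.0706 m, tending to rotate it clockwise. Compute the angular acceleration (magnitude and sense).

I = MR² = (4.76)(0.125)² = 0.07437 kg·m².
Taking anticlockwise as positive: τ₁ = +(59.3)(0.125) = +7.412 N·m; τ₂ = −(18.5)(0.0706) = −1.306 N·m.
Net torque τ = 6.106 N·m.
α = τ/I = 6.106/0.07437 = 82.10 rad/s².

α ≈ 82.1 rad/s², anticlockwise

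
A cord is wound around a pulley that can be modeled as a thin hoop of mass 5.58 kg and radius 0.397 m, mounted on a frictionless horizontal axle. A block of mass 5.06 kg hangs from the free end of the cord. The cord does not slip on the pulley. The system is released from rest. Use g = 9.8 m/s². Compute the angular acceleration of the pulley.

I = MR² = (5.58)(0.397)² = 0.8795 kg·m².
Block: mg − T = ma. Pulley: TR = Iα. No-slip: a = αR, so T = (I/R²)a = 5.580·a.
Then mg = (m + 5.580)a, so a = (5.06)(9.8)/(5.06 + 5.580) = 4.661 m/s².
α = a/R = 4.661/0.397 = 11.74 rad/s².

α ≈ 11.7 rad/s²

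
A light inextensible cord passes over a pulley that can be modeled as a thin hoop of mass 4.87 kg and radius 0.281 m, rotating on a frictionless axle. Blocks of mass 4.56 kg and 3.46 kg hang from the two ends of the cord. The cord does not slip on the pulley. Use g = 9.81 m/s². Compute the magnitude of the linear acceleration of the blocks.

a ≈ 0.837 m/s²

I = MR² = (4.87)(0.281)² = 0.3845 kg·m².
Heavier block: m₁g − T₁ = m₁a. Lighter block: T₂ − m₂g = m₂a.
Pulley: (T₁ − T₂)R = Iα = I(a/R), so T₁ − T₂ = (I/R²)a = 1·M_p a = 4.870·a.
Adding the three: (m₁ − m₂)g = (m₁ + m₂ + 4.870)a, so a = (4.56 − 3.46)(9.81)/(4.56 + 3.46 + 4.870) = 0.8372 m/s².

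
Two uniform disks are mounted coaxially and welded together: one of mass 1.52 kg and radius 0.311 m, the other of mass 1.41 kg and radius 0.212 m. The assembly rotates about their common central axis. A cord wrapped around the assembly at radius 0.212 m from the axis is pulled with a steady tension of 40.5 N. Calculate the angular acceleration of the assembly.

α ≈ 81.6 rad/s²

I = ½M₁R₁² + ½M₂R₂² = ½(1.52)(0.311)² + ½(1.41)(0.212)² = 0.1052 kg·m².
τ = F r = (40.5)(0.212) = 8.586 N·m.
α = τ/I = 8.586/0.1052 = 81.62 rad/s².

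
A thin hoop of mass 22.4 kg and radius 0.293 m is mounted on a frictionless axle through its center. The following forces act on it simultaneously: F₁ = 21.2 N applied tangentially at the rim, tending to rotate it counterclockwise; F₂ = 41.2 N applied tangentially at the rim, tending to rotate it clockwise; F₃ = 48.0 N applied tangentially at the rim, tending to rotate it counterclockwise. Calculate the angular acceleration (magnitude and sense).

α ≈ 4.27 rad/s², counterclockwise

I = MR² = (22.4)(0.293)² = 1.923 kg·m².
Taking counterclockwise as positive: τ₁ = +(21.2)(0.293) = +6.212 N·m; τ₂ = −(41.2)(0.293) = −12.07 N·m; τ₃ = +(48.0)(0.293) = +14.06 N·m.
Net torque τ = 8.204 N·m.
α = τ/I = 8.204/1.923 = 4.266 rad/s².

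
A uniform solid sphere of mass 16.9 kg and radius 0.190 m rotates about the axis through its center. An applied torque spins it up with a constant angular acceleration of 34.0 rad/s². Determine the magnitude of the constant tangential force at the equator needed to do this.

I = (2/5)MR² = (2/5)(16.9)(0.190)² = 0.2440 kg·m².
The required torque is τ = Iα = (0.2440)(34.00) = 8.297 N·m.
A tangential force at the equator gives τ = FR, so F = τ/R = 8.297/0.190 = 43.67 N.

F ≈ 43.7 N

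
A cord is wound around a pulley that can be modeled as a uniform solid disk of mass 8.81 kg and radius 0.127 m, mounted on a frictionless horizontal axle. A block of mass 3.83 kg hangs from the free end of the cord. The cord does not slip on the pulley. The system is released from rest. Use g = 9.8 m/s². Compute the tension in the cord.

T ≈ 20.1 N

I = ½MR² = (1/2)(8.81)(0.127)² = 0.07105 kg·m².
Block: mg − T = ma. Pulley: TR = Iα. No-slip: a = αR, so T = (I/R²)a = 4.405·a.
Then mg = (m + 4.405)a, so a = (3.83)(9.8)/(3.83 + 4.405) = 4.558 m/s².
T = 4.405·a = 20.08 N.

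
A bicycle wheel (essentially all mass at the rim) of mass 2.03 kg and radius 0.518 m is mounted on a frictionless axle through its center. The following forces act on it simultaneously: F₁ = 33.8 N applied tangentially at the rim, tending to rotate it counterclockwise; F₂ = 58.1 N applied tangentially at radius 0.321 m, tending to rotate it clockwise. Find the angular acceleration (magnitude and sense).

I = MR² = (2.03)(0.518)² = 0.5447 kg·m².
Taking counterclockwise as positive: τ₁ = +(33.8)(0.518) = +17.51 N·m; τ₂ = −(58.1)(0.321) = −18.65 N·m.
Net torque τ = -1.142 N·m.
α = τ/I = -1.142/0.5447 = -2.096 rad/s².

α ≈ 2.10 rad/s², clockwise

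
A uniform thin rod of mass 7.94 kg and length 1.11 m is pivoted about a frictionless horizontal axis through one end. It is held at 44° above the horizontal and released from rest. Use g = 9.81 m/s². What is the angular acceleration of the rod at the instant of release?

α ≈ 9.54 rad/s²

About the pivot, I = (1/3)ML² = (1/3)(7.94)(1.11)² = 3.261 kg·m².
The weight acts at the center, a distance L/2 = 0.5550 m from the pivot; τ = Mg(L/2) cos 44° = 31.10 N·m.
α = τ/I = 31.10/3.261 = 9.536 rad/s².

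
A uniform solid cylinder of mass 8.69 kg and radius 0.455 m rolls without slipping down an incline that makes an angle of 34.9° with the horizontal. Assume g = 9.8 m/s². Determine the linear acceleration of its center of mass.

Translation along the incline: Mg sinθ − f = Ma.
Rotation about the center: fR = Iα with I = ½MR². No-slip gives a = αR, so f = (I/R²)a = (1/2)M a.
Substituting: Mg sinθ = (1 + 0.5000)Ma, so a = g sinθ/(1 + 0.5000) = (9.8) sin 34.9° / 1.500 = 3.738 m/s².

a ≈ 3.74 m/s²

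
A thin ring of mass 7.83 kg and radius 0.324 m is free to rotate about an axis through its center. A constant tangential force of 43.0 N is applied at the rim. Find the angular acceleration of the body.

α ≈ 16.9 rad/s²

I = MR² = (7.83)(0.324)² = 0.8220 kg·m².
τ = F R = (43.0)(0.324) = 13.93 N·m.
Newton's second law for rotation, τ = Iα, gives α = τ/I = 13.93/0.8220 = 16.95 rad/s².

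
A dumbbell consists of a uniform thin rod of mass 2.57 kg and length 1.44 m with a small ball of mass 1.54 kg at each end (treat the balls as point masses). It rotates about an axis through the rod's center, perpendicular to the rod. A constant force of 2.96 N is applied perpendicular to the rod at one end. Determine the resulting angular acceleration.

I_rod = (1/12)ML² = (1/12)(2.57)(1.44)² = 0.4441 kg·m².
I_balls = 2·m·(L/2)² = 2(1.54)(0.7200)² = 1.597 kg·m².
Total I = 2.041 kg·m².
τ = F·(L/2) = (2.96)(0.720) = 2.131 N·m.
α = τ/I = 2.131/2.041 = 1.044 rad/s².

α ≈ 1.04 rad/s²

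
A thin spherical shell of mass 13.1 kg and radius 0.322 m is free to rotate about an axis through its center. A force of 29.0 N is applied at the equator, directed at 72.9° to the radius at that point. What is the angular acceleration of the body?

I = (2/3)MR² = (2/3)(13.1)(0.322)² = 0.9055 kg·m².
Only the tangential component produces torque: τ = F R sinθ = (29.0)(0.322) sin 72.9° = 8.925 N·m.
Newton's second law for rotation, τ = Iα, gives α = τ/I = 8.925/0.9055 = 9.857 rad/s².

α ≈ 9.86 rad/s²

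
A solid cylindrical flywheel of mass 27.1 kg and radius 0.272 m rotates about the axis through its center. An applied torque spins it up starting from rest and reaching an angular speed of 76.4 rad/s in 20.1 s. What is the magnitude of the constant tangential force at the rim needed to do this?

F ≈ 14.0 N

I = ½MR² = (1/2)(27.1)(0.272)² = 1.002 kg·m².
α = Δω/Δt = (76.4 − 0)/20.1 = 3.801 rad/s².
The required torque is τ = Iα = (1.002)(3.801) = 3.810 N·m.
A tangential force at the rim gives τ = FR, so F = τ/R = 3.810/0.272 = 14.01 N.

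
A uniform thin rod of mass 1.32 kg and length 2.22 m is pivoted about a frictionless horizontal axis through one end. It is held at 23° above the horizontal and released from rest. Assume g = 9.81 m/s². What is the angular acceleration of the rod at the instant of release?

About the pivot, I = (1/3)ML² = (1/3)(1.32)(2.22)² = 2.168 kg·m².
The weight acts at the center, a distance L/2 = 1.110 m from the pivot; τ = Mg(L/2) cos 23° = 13.23 N·m.
α = τ/I = 13.23/2.168 = 6.101 rad/s².
(Equivalently α = (3g/(2L)) cos 23° = 6.101 rad/s².)

α ≈ 6.10 rad/s²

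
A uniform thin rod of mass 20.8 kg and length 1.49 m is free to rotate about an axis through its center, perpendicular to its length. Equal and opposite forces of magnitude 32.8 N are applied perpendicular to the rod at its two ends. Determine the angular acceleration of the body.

I = (1/12)ML² = (1/12)(20.8)(1.49)² = 3.848 kg·m².
The couple gives τ = F·(L/2) + F·(L/2) = F L = (32.8)(1.49) = 48.87 N·m.
Newton's second law for rotation, τ = Iα, gives α = τ/I = 48.87/3.848 = 12.70 rad/s².

α ≈ 12.7 rad/s²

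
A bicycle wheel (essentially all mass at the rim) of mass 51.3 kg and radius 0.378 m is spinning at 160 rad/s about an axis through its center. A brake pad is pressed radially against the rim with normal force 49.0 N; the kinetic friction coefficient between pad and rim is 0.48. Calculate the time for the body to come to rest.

t ≈ 132 s

I = MR² = (51.3)(0.378)² = 7.330 kg·m².
Friction force f = μN = (0.48)(49.0) = 23.52 N at the rim; torque magnitude τ = fR = 8.891 N·m, opposing ω.
|α| = τ/I = 8.891/7.330 = 1.213 rad/s² (deceleration).
0 = ω₀ − |α|t ⇒ t = ω₀/|α| = 160/1.213 = 131.9 s.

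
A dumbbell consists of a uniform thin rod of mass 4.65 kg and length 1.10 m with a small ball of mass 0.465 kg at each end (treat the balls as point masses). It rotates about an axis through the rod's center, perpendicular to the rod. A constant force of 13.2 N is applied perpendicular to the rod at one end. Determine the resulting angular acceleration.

α ≈ 9.68 rad/s²

I_rod = (1/12)ML² = (1/12)(4.65)(1.10)² = 0.4689 kg·m².
I_balls = 2·m·(L/2)² = 2(0.465)(0.5500)² = 0.2813 kg·m².
Total I = 0.7502 kg·m².
τ = F·(L/2) = (13.2)(0.550) = 7.260 N·m.
α = τ/I = 7.260/0.7502 = 9.677 rad/s².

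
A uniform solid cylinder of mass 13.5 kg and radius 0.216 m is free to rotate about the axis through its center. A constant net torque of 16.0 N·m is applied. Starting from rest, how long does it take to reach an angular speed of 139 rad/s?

t ≈ 2.74 s

I = ½MR² = (1/2)(13.5)(0.216)² = 0.3149 kg·m².
α = τ/I = 16.0/0.3149 = 50.81 rad/s².
ω = αt ⇒ t = ω/α = 139/50.81 = 2.736 s.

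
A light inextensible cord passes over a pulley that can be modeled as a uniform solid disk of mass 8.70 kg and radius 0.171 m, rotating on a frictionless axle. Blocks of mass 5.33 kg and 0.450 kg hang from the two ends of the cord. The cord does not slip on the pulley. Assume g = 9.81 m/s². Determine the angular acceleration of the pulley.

α ≈ 27.6 rad/s²

I = ½MR² = (1/2)(8.70)(0.171)² = 0.1272 kg·m².
Heavier block: m₁g − T₁ = m₁a. Lighter block: T₂ − m₂g = m₂a.
Pulley: (T₁ − T₂)R = Iα = I(a/R), so T₁ − T₂ = (I/R²)a = (1/2)M_p a = 4.350·a.
Adding the three: (m₁ − m₂)g = (m₁ + m₂ + 4.350)a, so a = (5.33 − 0.450)(9.81)/(5.33 + 0.450 + 4.350) = 4.726 m/s².
α = a/R = 4.726/0.171 = 27.64 rad/s².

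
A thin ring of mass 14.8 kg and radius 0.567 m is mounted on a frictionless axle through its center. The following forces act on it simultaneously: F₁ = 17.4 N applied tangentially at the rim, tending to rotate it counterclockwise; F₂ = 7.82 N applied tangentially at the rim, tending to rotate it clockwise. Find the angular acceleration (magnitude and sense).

α ≈ 1.14 rad/s², counterclockwise

I = MR² = (14.8)(0.567)² = 4.758 kg·m².
Taking counterclockwise as positive: τ₁ = +(17.4)(0.567) = +9.866 N·m; τ₂ = −(7.82)(0.567) = −4.434 N·m.
Net torque τ = 5.432 N·m.
α = τ/I = 5.432/4.758 = 1.142 rad/s².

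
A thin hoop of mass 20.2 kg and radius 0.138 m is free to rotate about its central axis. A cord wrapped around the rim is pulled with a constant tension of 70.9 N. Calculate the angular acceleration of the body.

α ≈ 25.4 rad/s²

I = MR² = (20.2)(0.138)² = 0.3847 kg·m².
τ = F R = (70.9)(0.138) = 9.784 N·m.
Newton's second law for rotation, τ = Iα, gives α = τ/I = 9.784/0.3847 = 25.43 rad/s².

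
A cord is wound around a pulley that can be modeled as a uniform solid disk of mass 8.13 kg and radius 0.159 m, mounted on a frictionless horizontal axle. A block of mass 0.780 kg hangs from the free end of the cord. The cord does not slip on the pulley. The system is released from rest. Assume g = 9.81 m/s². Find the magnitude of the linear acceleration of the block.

I = ½MR² = (1/2)(8.13)(0.159)² = 0.1028 kg·m².
Block: mg − T = ma. Pulley: TR = Iα. No-slip: a = αR, so T = (I/R²)a = 4.065·a.
Then mg = (m + 4.065)a, so a = (0.780)(9.81)/(0.780 + 4.065) = 1.579 m/s².

a ≈ 1.58 m/s²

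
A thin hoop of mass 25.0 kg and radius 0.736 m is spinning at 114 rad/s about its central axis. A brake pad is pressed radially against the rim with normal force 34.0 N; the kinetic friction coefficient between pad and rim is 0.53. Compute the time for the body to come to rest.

I = MR² = (25.0)(0.736)² = 13.54 kg·m².
Friction force f = μN = (0.53)(34.0) = 18.02 N at the rim; torque magnitude τ = fR = 13.26 N·m, opposing ω.
|α| = τ/I = 13.26/13.54 = 0.9793 rad/s² (deceleration).
0 = ω₀ − |α|t ⇒ t = ω₀/|α| = 114/0.9793 = 116.4 s.

t ≈ 116 s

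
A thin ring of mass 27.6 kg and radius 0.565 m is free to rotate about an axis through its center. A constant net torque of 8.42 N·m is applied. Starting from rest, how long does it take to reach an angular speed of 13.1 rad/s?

t ≈ 13.7 s

I = MR² = (27.6)(0.565)² = 8.811 kg·m².
α = τ/I = 8.42/8.811 = 0.9557 rad/s².
ω = αt ⇒ t = ω/α = 13.1/0.9557 = 13.71 s.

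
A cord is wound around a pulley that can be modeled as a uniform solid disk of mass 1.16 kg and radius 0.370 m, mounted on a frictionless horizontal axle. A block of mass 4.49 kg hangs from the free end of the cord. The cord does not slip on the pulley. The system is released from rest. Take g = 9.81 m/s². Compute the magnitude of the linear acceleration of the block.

a ≈ 8.69 m/s²

I = ½MR² = (1/2)(1.16)(0.370)² = 0.07940 kg·m².
Block: mg − T = ma. Pulley: TR = Iα. No-slip: a = αR, so T = (I/R²)a = 0.5800·a.
Then mg = (m + 0.5800)a, so a = (4.49)(9.81)/(4.49 + 0.5800) = 8.688 m/s².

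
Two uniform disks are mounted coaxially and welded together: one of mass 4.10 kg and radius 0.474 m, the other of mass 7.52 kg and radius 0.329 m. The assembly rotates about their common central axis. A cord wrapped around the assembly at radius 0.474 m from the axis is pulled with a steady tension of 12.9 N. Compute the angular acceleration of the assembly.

α ≈ 7.05 rad/s²

I = ½M₁R₁² + ½M₂R₂² = ½(4.10)(0.474)² + ½(7.52)(0.329)² = 0.8676 kg·m².
τ = F r = (12.9)(0.474) = 6.115 N·m.
α = τ/I = 6.115/0.8676 = 7.048 rad/s².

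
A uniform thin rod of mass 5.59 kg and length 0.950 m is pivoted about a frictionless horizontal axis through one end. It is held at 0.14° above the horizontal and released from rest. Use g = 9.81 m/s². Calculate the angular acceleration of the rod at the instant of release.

α ≈ 15.5 rad/s²

About the pivot, I = (1/3)ML² = (1/3)(5.59)(0.950)² = 1.682 kg·m².
The weight acts at the center, a distance L/2 = 0.4750 m from the pivot; τ = Mg(L/2) cos 0.14° = 26.05 N·m.
α = τ/I = 26.05/1.682 = 15.49 rad/s².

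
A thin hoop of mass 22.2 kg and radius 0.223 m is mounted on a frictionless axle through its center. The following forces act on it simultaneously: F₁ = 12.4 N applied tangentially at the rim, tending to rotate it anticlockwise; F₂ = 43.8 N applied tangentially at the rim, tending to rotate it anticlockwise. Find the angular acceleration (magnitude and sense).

α ≈ 11.4 rad/s², anticlockwise

I = MR² = (22.2)(0.223)² = 1.104 kg·m².
Taking anticlockwise as positive: τ₁ = +(12.4)(0.223) = +2.765 N·m; τ₂ = +(43.8)(0.223) = +9.767 N·m.
Net torque τ = 12.53 N·m.
α = τ/I = 12.53/1.104 = 11.35 rad/s².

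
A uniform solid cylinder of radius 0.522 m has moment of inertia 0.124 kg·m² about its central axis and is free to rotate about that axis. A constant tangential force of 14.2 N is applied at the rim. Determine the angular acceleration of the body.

α ≈ 59.8 rad/s²

τ = F R = (14.2)(0.522) = 7.412 N·m.
Newton's second law for rotation, τ = Iα, gives α = τ/I = 7.412/0.1240 = 59.78 rad/s².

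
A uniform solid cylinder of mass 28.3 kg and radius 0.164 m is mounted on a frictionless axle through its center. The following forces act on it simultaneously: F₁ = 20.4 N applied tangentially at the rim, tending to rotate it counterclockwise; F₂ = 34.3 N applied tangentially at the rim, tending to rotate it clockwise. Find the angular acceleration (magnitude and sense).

α ≈ 5.99 rad/s², clockwise

I = ½MR² = (1/2)(28.3)(0.164)² = 0.3806 kg·m².
Taking counterclockwise as positive: τ₁ = +(20.4)(0.164) = +3.346 N·m; τ₂ = −(34.3)(0.164) = −5.625 N·m.
Net torque τ = -2.280 N·m.
α = τ/I = -2.280/0.3806 = -5.990 rad/s².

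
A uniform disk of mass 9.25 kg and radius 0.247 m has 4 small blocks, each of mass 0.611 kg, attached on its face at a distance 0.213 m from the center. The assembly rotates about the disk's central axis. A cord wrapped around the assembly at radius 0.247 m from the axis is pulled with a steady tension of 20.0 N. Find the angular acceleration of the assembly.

I_disk = ½MR² = ½(9.25)(0.247)² = 0.2822 kg·m².
I_blocks = 4·m·r² = 4(0.611)(0.213)² = 0.1109 kg·m².
Total I = 0.3930 kg·m².
τ = F r = (20.0)(0.247) = 4.940 N·m.
α = τ/I = 4.940/0.3930 = 12.57 rad/s².

α ≈ 12.6 rad/s²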